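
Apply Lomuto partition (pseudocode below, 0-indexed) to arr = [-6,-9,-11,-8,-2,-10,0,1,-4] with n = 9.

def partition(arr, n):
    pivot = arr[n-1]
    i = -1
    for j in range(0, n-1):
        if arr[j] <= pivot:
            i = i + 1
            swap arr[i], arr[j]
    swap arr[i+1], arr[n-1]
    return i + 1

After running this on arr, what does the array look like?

[-6,-9,-11,-8,-10,-4,0,1,-2]

pivot=-4, i=-1
j=0: -6≤-4, i=0, swap(0,0) ⇒ [-6,-9,-11,-8,-2,-10,0,1,-4]
j=1: -9≤-4, i=1, swap(1,1) ⇒ [-6,-9,-11,-8,-2,-10,0,1,-4]
j=2: -11≤-4, i=2, swap(2,2) ⇒ [-6,-9,-11,-8,-2,-10,0,1,-4]
j=3: -8≤-4, i=3, swap(3,3) ⇒ [-6,-9,-11,-8,-2,-10,0,1,-4]
j=4: -2>-4, skip
j=5: -10≤-4, i=4, swap(4,5) ⇒ [-6,-9,-11,-8,-10,-2,0,1,-4]
j=6: 0>-4, skip
j=7: 1>-4, skip
swap(5,8) ⇒ [-6,-9,-11,-8,-10,-4,0,1,-2]; return 5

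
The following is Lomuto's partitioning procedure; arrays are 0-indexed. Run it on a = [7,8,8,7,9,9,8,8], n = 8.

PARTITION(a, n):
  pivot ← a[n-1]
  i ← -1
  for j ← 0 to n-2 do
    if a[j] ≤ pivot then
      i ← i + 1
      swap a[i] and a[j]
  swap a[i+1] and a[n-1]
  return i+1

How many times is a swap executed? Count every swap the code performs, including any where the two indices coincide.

6

pivot=8, i=-1
j=0: 7≤8, i=0, swap(0,0) ⇒ [7,8,8,7,9,9,8,8]
j=1: 8≤8, i=1, swap(1,1) ⇒ [7,8,8,7,9,9,8,8]
j=2: 8≤8, i=2, swap(2,2) ⇒ [7,8,8,7,9,9,8,8]
j=3: 7≤8, i=3, swap(3,3) ⇒ [7,8,8,7,9,9,8,8]
j=4: 9>8, skip
j=5: 9>8, skip
j=6: 8≤8, i=4, swap(4,6) ⇒ [7,8,8,7,8,9,9,8]
swap(5,7) ⇒ [7,8,8,7,8,8,9,9]; return 5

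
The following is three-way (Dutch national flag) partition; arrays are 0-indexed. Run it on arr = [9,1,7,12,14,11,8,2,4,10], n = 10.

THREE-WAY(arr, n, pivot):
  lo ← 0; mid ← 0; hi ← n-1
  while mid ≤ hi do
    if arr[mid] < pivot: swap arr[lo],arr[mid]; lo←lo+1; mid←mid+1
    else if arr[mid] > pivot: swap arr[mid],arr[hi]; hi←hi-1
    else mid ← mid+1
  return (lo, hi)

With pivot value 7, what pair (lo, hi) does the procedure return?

pivot = 7; lo=0, mid=0, hi=9
arr[mid]=9>7: swap arr[0],arr[9]; hi=8 → [10,1,7,12,14,11,8,2,4,9]
arr[mid]=10>7: swap arr[0],arr[8]; hi=7 → [4,1,7,12,14,11,8,2,10,9]
arr[mid]=4<7: swap arr[0],arr[0]; lo=1,mid=1 → [4,1,7,12,14,11,8,2,10,9]
arr[mid]=1<7: swap arr[1],arr[1]; lo=2,mid=2 → [4,1,7,12,14,11,8,2,10,9]
arr[mid]=7=7: mid=3
arr[mid]=12>7: swap arr[3],arr[7]; hi=6 → [4,1,7,2,14,11,8,12,10,9]
arr[mid]=2<7: swap arr[2],arr[3]; lo=3,mid=4 → [4,1,2,7,14,11,8,12,10,9]
arr[mid]=14>7: swap arr[4],arr[6]; hi=5 → [4,1,2,7,8,11,14,12,10,9]
arr[mid]=8>7: swap arr[4],arr[5]; hi=4 → [4,1,2,7,11,8,14,12,10,9]
arr[mid]=11>7: swap arr[4],arr[4]; hi=3 → [4,1,2,7,11,8,14,12,10,9]
end: lo=3, hi=3; arr = [4,1,2,7,11,8,14,12,10,9]

(3, 3)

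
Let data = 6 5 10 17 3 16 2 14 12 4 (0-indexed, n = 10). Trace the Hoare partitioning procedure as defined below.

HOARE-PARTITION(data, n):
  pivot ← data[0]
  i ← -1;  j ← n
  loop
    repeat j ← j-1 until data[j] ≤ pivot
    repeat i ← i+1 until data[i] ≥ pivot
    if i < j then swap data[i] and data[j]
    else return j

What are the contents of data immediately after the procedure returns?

4 5 2 3 17 16 10 14 12 6

pivot = data[0] = 6; i = -1, j = 10
j→9 (data[9]=4≤6), i→0 (data[0]=6≥6); i<j, swap → 4 5 10 17 3 16 2 14 12 6
j→6 (data[6]=2≤6), i→2 (data[2]=10≥6); i<j, swap → 4 5 2 17 3 16 10 14 12 6
j→4 (data[4]=3≤6), i→3 (data[3]=17≥6); i<j, swap → 4 5 2 3 17 16 10 14 12 6
j→3, i→4; i≥j, return j=3. data = 4 5 2 3 17 16 10 14 12 6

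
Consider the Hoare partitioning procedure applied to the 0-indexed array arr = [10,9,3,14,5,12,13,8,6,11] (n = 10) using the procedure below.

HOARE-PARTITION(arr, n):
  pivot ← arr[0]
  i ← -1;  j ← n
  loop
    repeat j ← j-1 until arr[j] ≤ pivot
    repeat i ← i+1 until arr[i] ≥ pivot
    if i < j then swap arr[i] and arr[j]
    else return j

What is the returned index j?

4

pivot=10
j stops at 8 (6), i stops at 0 (10); swap ⇒ [6,9,3,14,5,12,13,8,10,11]
j stops at 7 (8), i stops at 3 (14); swap ⇒ [6,9,3,8,5,12,13,14,10,11]
j stops at 4, i stops at 5; i≥j ⇒ return 4. arr=[6,9,3,8,5,12,13,14,10,11]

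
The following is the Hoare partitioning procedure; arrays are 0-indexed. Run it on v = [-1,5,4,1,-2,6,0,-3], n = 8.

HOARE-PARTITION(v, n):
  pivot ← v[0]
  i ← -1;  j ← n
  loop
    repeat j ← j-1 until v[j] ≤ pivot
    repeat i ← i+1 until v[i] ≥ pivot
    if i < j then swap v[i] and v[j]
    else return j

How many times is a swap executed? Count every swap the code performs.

2

pivot = v[0] = -1; i = -1, j = 8
j→7 (v[7]=-3≤-1), i→0 (v[0]=-1≥-1); i<j, swap → [-3,5,4,1,-2,6,0,-1]
j→4 (v[4]=-2≤-1), i→1 (v[1]=5≥-1); i<j, swap → [-3,-2,4,1,5,6,0,-1]
j→1, i→2; i≥j, return j=1. v = [-3,-2,4,1,5,6,0,-1]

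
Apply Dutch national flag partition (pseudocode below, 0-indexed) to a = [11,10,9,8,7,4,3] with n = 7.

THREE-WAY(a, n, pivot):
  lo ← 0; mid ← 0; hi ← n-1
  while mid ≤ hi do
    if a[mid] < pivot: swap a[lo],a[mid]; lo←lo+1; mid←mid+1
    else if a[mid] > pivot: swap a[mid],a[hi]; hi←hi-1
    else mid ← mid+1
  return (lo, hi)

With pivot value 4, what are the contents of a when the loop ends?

pivot = 4; lo=0, mid=0, hi=6
a[mid]=11>4: swap a[0],a[6]; hi=5 → [3,10,9,8,7,4,11]
a[mid]=3<4: swap a[0],a[0]; lo=1,mid=1 → [3,10,9,8,7,4,11]
a[mid]=10>4: swap a[1],a[5]; hi=4 → [3,4,9,8,7,10,11]
a[mid]=4=4: mid=2
a[mid]=9>4: swap a[2],a[4]; hi=3 → [3,4,7,8,9,10,11]
a[mid]=7>4: swap a[2],a[3]; hi=2 → [3,4,8,7,9,10,11]
a[mid]=8>4: swap a[2],a[2]; hi=1 → [3,4,8,7,9,10,11]
end: lo=1, hi=1; a = [3,4,8,7,9,10,11]

[3,4,8,7,9,10,11]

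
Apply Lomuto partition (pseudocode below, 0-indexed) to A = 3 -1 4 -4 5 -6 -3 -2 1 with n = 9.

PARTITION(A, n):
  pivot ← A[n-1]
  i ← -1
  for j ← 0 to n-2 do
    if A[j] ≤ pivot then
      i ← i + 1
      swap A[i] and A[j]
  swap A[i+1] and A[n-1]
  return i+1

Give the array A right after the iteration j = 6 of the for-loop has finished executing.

-1 -4 -6 -3 5 4 3 -2 1

pivot = A[8] = 1; i = -1
j=0: A[0]=3 > 1 → no swap
j=1: A[1]=-1 ≤ 1 → i=0, swap A[0],A[1] → -1 3 4 -4 5 -6 -3 -2 1
j=2: A[2]=4 > 1 → no swap
j=3: A[3]=-4 ≤ 1 → i=1, swap A[1],A[3] → -1 -4 4 3 5 -6 -3 -2 1
j=4: A[4]=5 > 1 → no swap
j=5: A[5]=-6 ≤ 1 → i=2, swap A[2],A[5] → -1 -4 -6 3 5 4 -3 -2 1
j=6: A[6]=-3 ≤ 1 → i=3, swap A[3],A[6] → -1 -4 -6 -3 5 4 3 -2 1
(after j=6) A = -1 -4 -6 -3 5 4 3 -2 1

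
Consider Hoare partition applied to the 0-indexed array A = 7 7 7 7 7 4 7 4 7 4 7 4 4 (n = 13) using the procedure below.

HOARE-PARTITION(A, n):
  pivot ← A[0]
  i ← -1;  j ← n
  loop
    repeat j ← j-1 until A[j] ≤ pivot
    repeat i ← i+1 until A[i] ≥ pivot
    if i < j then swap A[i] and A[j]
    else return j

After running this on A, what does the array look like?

pivot=7
j stops at 12 (4), i stops at 0 (7); swap ⇒ 4 7 7 7 7 4 7 4 7 4 7 4 7
j stops at 11 (4), i stops at 1 (7); swap ⇒ 4 4 7 7 7 4 7 4 7 4 7 7 7
j stops at 10 (7), i stops at 2 (7); swap ⇒ 4 4 7 7 7 4 7 4 7 4 7 7 7
j stops at 9 (4), i stops at 3 (7); swap ⇒ 4 4 7 4 7 4 7 4 7 7 7 7 7
j stops at 8 (7), i stops at 4 (7); swap ⇒ 4 4 7 4 7 4 7 4 7 7 7 7 7
j stops at 7 (4), i stops at 6 (7); swap ⇒ 4 4 7 4 7 4 4 7 7 7 7 7 7
j stops at 6, i stops at 7; i≥j ⇒ return 6. A=4 4 7 4 7 4 4 7 7 7 7 7 7

4 4 7 4 7 4 4 7 7 7 7 7 7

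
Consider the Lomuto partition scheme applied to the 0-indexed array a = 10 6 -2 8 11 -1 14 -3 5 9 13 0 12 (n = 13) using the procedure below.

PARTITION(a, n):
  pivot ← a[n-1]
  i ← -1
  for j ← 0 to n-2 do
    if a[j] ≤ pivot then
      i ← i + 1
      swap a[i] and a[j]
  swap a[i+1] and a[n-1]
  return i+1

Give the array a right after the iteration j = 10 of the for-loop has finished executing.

10 6 -2 8 11 -1 -3 5 9 14 13 0 12

pivot=12, i=-1
j=0: 10≤12, i=0, swap(0,0) ⇒ 10 6 -2 8 11 -1 14 -3 5 9 13 0 12
j=1: 6≤12, i=1, swap(1,1) ⇒ 10 6 -2 8 11 -1 14 -3 5 9 13 0 12
j=2: -2≤12, i=2, swap(2,2) ⇒ 10 6 -2 8 11 -1 14 -3 5 9 13 0 12
j=3: 8≤12, i=3, swap(3,3) ⇒ 10 6 -2 8 11 -1 14 -3 5 9 13 0 12
j=4: 11≤12, i=4, swap(4,4) ⇒ 10 6 -2 8 11 -1 14 -3 5 9 13 0 12
j=5: -1≤12, i=5, swap(5,5) ⇒ 10 6 -2 8 11 -1 14 -3 5 9 13 0 12
j=6: 14>12, skip
j=7: -3≤12, i=6, swap(6,7) ⇒ 10 6 -2 8 11 -1 -3 14 5 9 13 0 12
j=8: 5≤12, i=7, swap(7,8) ⇒ 10 6 -2 8 11 -1 -3 5 14 9 13 0 12
j=9: 9≤12, i=8, swap(8,9) ⇒ 10 6 -2 8 11 -1 -3 5 9 14 13 0 12
j=10: 13>12, skip
(after j=10) a = 10 6 -2 8 11 -1 -3 5 9 14 13 0 12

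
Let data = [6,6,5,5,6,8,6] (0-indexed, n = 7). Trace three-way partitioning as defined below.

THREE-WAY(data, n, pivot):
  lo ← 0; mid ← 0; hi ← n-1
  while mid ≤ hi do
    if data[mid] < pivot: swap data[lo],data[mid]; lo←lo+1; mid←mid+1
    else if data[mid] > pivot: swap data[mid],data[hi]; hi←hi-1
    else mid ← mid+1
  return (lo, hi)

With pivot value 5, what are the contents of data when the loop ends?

pivot = 5; lo=0, mid=0, hi=6
data[mid]=6>5: swap data[0],data[6]; hi=5 → [6,6,5,5,6,8,6]
data[mid]=6>5: swap data[0],data[5]; hi=4 → [8,6,5,5,6,6,6]
data[mid]=8>5: swap data[0],data[4]; hi=3 → [6,6,5,5,8,6,6]
data[mid]=6>5: swap data[0],data[3]; hi=2 → [5,6,5,6,8,6,6]
data[mid]=5=5: mid=1
data[mid]=6>5: swap data[1],data[2]; hi=1 → [5,5,6,6,8,6,6]
data[mid]=5=5: mid=2
end: lo=0, hi=1; data = [5,5,6,6,8,6,6]

[5,5,6,6,8,6,6]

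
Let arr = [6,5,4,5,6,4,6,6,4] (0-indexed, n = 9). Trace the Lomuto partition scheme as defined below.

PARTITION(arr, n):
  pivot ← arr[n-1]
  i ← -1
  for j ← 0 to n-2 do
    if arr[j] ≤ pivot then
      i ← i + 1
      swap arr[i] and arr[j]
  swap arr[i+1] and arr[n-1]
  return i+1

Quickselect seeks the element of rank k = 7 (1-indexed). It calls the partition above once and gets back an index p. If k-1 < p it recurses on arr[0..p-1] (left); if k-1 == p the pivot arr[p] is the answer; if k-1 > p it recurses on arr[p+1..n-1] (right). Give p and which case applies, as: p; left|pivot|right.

2; right

pivot = arr[8] = 4; i = -1
j=0: arr[0]=6 > 4 → no swap
j=1: arr[1]=5 > 4 → no swap
j=2: arr[2]=4 ≤ 4 → i=0, swap arr[0],arr[2] → [4,5,6,5,6,4,6,6,4]
j=3: arr[3]=5 > 4 → no swap
j=4: arr[4]=6 > 4 → no swap
j=5: arr[5]=4 ≤ 4 → i=1, swap arr[1],arr[5] → [4,4,6,5,6,5,6,6,4]
j=6: arr[6]=6 > 4 → no swap
j=7: arr[7]=6 > 4 → no swap
final swap arr[2],arr[8] → [4,4,4,5,6,5,6,6,6]; return 2
p = 2; k-1 = 6 > 2 ⇒ right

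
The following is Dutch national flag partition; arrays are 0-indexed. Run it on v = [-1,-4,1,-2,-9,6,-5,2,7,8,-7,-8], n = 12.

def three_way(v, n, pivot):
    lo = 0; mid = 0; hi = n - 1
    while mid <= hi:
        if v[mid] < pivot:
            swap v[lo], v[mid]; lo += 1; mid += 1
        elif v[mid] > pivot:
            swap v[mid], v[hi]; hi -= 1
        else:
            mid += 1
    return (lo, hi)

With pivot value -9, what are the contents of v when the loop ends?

lo=0 mid=0 hi=11
-1>-9: swap(0,11), hi=10 ⇒ [-8,-4,1,-2,-9,6,-5,2,7,8,-7,-1]
-8>-9: swap(0,10), hi=9 ⇒ [-7,-4,1,-2,-9,6,-5,2,7,8,-8,-1]
-7>-9: swap(0,9), hi=8 ⇒ [8,-4,1,-2,-9,6,-5,2,7,-7,-8,-1]
8>-9: swap(0,8), hi=7 ⇒ [7,-4,1,-2,-9,6,-5,2,8,-7,-8,-1]
7>-9: swap(0,7), hi=6 ⇒ [2,-4,1,-2,-9,6,-5,7,8,-7,-8,-1]
2>-9: swap(0,6), hi=5 ⇒ [-5,-4,1,-2,-9,6,2,7,8,-7,-8,-1]
-5>-9: swap(0,5), hi=4 ⇒ [6,-4,1,-2,-9,-5,2,7,8,-7,-8,-1]
6>-9: swap(0,4), hi=3 ⇒ [-9,-4,1,-2,6,-5,2,7,8,-7,-8,-1]
-9=-9: mid=1
-4>-9: swap(1,3), hi=2 ⇒ [-9,-2,1,-4,6,-5,2,7,8,-7,-8,-1]
-2>-9: swap(1,2), hi=1 ⇒ [-9,1,-2,-4,6,-5,2,7,8,-7,-8,-1]
1>-9: swap(1,1), hi=0 ⇒ [-9,1,-2,-4,6,-5,2,7,8,-7,-8,-1]
done. lo=0 hi=0; v=[-9,1,-2,-4,6,-5,2,7,8,-7,-8,-1]

[-9,1,-2,-4,6,-5,2,7,8,-7,-8,-1]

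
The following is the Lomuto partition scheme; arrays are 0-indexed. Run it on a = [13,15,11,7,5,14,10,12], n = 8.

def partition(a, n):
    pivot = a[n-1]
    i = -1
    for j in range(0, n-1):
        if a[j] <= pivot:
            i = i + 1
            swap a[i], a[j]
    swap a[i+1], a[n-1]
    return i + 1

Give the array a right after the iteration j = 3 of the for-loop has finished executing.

pivot = a[7] = 12; i = -1
j=0: a[0]=13 > 12 → no swap
j=1: a[1]=15 > 12 → no swap
j=2: a[2]=11 ≤ 12 → i=0, swap a[0],a[2] → [11,15,13,7,5,14,10,12]
j=3: a[3]=7 ≤ 12 → i=1, swap a[1],a[3] → [11,7,13,15,5,14,10,12]
(after j=3) a = [11,7,13,15,5,14,10,12]

[11,7,13,15,5,14,10,12]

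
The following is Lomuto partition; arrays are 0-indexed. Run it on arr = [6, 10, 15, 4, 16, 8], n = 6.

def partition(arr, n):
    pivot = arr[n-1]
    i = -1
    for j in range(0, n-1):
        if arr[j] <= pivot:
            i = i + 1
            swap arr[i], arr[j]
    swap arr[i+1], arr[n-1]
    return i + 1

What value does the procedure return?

2

pivot=8, i=-1
j=0: 6≤8, i=0, swap(0,0) ⇒ [6, 10, 15, 4, 16, 8]
j=1: 10>8, skip
j=2: 15>8, skip
j=3: 4≤8, i=1, swap(1,3) ⇒ [6, 4, 15, 10, 16, 8]
j=4: 16>8, skip
swap(2,5) ⇒ [6, 4, 8, 10, 16, 15]; return 2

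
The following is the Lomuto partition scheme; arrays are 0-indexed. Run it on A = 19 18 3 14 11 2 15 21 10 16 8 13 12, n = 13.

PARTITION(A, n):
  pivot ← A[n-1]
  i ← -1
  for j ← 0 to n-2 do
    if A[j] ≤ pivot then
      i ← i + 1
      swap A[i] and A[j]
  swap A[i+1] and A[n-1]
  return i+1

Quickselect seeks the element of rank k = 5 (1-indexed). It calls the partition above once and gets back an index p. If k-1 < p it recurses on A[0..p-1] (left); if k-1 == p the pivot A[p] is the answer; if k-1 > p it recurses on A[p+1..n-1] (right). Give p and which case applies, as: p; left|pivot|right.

5; left

pivot = A[12] = 12; i = -1
j=0: A[0]=19 > 12 → no swap
j=1: A[1]=18 > 12 → no swap
j=2: A[2]=3 ≤ 12 → i=0, swap A[0],A[2] → 3 18 19 14 11 2 15 21 10 16 8 13 12
j=3: A[3]=14 > 12 → no swap
j=4: A[4]=11 ≤ 12 → i=1, swap A[1],A[4] → 3 11 19 14 18 2 15 21 10 16 8 13 12
j=5: A[5]=2 ≤ 12 → i=2, swap A[2],A[5] → 3 11 2 14 18 19 15 21 10 16 8 13 12
j=6: A[6]=15 > 12 → no swap
j=7: A[7]=21 > 12 → no swap
j=8: A[8]=10 ≤ 12 → i=3, swap A[3],A[8] → 3 11 2 10 18 19 15 21 14 16 8 13 12
j=9: A[9]=16 > 12 → no swap
j=10: A[10]=8 ≤ 12 → i=4, swap A[4],A[10] → 3 11 2 10 8 19 15 21 14 16 18 13 12
j=11: A[11]=13 > 12 → no swap
final swap A[5],A[12] → 3 11 2 10 8 12 15 21 14 16 18 13 19; return 5
p = 5; k-1 = 4 < 5 ⇒ left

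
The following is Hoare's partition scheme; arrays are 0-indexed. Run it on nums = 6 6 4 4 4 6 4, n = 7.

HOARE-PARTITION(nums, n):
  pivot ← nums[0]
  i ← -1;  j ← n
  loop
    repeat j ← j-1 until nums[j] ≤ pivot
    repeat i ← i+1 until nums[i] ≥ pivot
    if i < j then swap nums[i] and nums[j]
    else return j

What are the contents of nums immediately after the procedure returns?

pivot = nums[0] = 6; i = -1, j = 7
j→6 (nums[6]=4≤6), i→0 (nums[0]=6≥6); i<j, swap → 4 6 4 4 4 6 6
j→5 (nums[5]=6≤6), i→1 (nums[1]=6≥6); i<j, swap → 4 6 4 4 4 6 6
j→4, i→5; i≥j, return j=4. nums = 4 6 4 4 4 6 6

4 6 4 4 4 6 6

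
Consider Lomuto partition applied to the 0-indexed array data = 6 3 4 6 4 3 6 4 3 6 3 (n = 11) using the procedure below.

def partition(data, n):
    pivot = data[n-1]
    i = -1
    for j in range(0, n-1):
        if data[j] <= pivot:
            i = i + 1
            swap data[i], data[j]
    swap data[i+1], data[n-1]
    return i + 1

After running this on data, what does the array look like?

pivot=3, i=-1
j=0: 6>3, skip
j=1: 3≤3, i=0, swap(0,1) ⇒ 3 6 4 6 4 3 6 4 3 6 3
j=2: 4>3, skip
j=3: 6>3, skip
j=4: 4>3, skip
j=5: 3≤3, i=1, swap(1,5) ⇒ 3 3 4 6 4 6 6 4 3 6 3
j=6: 6>3, skip
j=7: 4>3, skip
j=8: 3≤3, i=2, swap(2,8) ⇒ 3 3 3 6 4 6 6 4 4 6 3
j=9: 6>3, skip
swap(3,10) ⇒ 3 3 3 3 4 6 6 4 4 6 6; return 3

3 3 3 3 4 6 6 4 4 6 6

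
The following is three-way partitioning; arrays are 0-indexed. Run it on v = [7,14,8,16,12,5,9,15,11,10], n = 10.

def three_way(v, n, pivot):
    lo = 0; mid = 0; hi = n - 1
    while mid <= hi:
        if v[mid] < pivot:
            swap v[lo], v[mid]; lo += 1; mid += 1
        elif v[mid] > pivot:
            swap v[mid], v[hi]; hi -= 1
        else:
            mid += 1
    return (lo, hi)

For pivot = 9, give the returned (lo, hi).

lo=0 mid=0 hi=9
7<9: swap(0,0), lo=1 mid=1 ⇒ [7,14,8,16,12,5,9,15,11,10]
14>9: swap(1,9), hi=8 ⇒ [7,10,8,16,12,5,9,15,11,14]
10>9: swap(1,8), hi=7 ⇒ [7,11,8,16,12,5,9,15,10,14]
11>9: swap(1,7), hi=6 ⇒ [7,15,8,16,12,5,9,11,10,14]
15>9: swap(1,6), hi=5 ⇒ [7,9,8,16,12,5,15,11,10,14]
9=9: mid=2
8<9: swap(1,2), lo=2 mid=3 ⇒ [7,8,9,16,12,5,15,11,10,14]
16>9: swap(3,5), hi=4 ⇒ [7,8,9,5,12,16,15,11,10,14]
5<9: swap(2,3), lo=3 mid=4 ⇒ [7,8,5,9,12,16,15,11,10,14]
12>9: swap(4,4), hi=3 ⇒ [7,8,5,9,12,16,15,11,10,14]
done. lo=3 hi=3; v=[7,8,5,9,12,16,15,11,10,14]

(3, 3)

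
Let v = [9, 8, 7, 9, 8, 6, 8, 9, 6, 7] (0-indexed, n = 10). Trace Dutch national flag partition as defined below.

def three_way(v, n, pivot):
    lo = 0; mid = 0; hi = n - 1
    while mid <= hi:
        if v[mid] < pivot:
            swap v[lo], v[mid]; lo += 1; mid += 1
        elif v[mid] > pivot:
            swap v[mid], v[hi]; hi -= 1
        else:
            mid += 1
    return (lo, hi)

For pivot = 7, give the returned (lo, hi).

pivot = 7; lo=0, mid=0, hi=9
v[mid]=9>7: swap v[0],v[9]; hi=8 → [7, 8, 7, 9, 8, 6, 8, 9, 6, 9]
v[mid]=7=7: mid=1
v[mid]=8>7: swap v[1],v[8]; hi=7 → [7, 6, 7, 9, 8, 6, 8, 9, 8, 9]
v[mid]=6<7: swap v[0],v[1]; lo=1,mid=2 → [6, 7, 7, 9, 8, 6, 8, 9, 8, 9]
v[mid]=7=7: mid=3
v[mid]=9>7: swap v[3],v[7]; hi=6 → [6, 7, 7, 9, 8, 6, 8, 9, 8, 9]
v[mid]=9>7: swap v[3],v[6]; hi=5 → [6, 7, 7, 8, 8, 6, 9, 9, 8, 9]
v[mid]=8>7: swap v[3],v[5]; hi=4 → [6, 7, 7, 6, 8, 8, 9, 9, 8, 9]
v[mid]=6<7: swap v[1],v[3]; lo=2,mid=4 → [6, 6, 7, 7, 8, 8, 9, 9, 8, 9]
v[mid]=8>7: swap v[4],v[4]; hi=3 → [6, 6, 7, 7, 8, 8, 9, 9, 8, 9]
end: lo=2, hi=3; v = [6, 6, 7, 7, 8, 8, 9, 9, 8, 9]

(2, 3)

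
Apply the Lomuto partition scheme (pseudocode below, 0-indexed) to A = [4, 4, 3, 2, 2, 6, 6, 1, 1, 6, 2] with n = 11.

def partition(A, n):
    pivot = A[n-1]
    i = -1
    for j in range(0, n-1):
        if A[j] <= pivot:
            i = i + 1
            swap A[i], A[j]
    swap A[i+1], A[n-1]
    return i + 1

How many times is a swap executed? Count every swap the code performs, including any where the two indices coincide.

5

pivot = A[10] = 2; i = -1
j=0: A[0]=4 > 2 → no swap
j=1: A[1]=4 > 2 → no swap
j=2: A[2]=3 > 2 → no swap
j=3: A[3]=2 ≤ 2 → i=0, swap A[0],A[3] → [2, 4, 3, 4, 2, 6, 6, 1, 1, 6, 2]
j=4: A[4]=2 ≤ 2 → i=1, swap A[1],A[4] → [2, 2, 3, 4, 4, 6, 6, 1, 1, 6, 2]
j=5: A[5]=6 > 2 → no swap
j=6: A[6]=6 > 2 → no swap
j=7: A[7]=1 ≤ 2 → i=2, swap A[2],A[7] → [2, 2, 1, 4, 4, 6, 6, 3, 1, 6, 2]
j=8: A[8]=1 ≤ 2 → i=3, swap A[3],A[8] → [2, 2, 1, 1, 4, 6, 6, 3, 4, 6, 2]
j=9: A[9]=6 > 2 → no swap
final swap A[4],A[10] → [2, 2, 1, 1, 2, 6, 6, 3, 4, 6, 4]; return 4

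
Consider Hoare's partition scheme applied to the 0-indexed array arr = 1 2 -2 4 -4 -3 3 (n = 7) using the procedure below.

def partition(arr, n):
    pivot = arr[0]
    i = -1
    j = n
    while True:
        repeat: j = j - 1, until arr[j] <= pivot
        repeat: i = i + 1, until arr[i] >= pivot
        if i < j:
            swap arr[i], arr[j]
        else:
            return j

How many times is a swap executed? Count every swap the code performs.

2

pivot = arr[0] = 1; i = -1, j = 7
j→5 (arr[5]=-3≤1), i→0 (arr[0]=1≥1); i<j, swap → -3 2 -2 4 -4 1 3
j→4 (arr[4]=-4≤1), i→1 (arr[1]=2≥1); i<j, swap → -3 -4 -2 4 2 1 3
j→2, i→3; i≥j, return j=2. arr = -3 -4 -2 4 2 1 3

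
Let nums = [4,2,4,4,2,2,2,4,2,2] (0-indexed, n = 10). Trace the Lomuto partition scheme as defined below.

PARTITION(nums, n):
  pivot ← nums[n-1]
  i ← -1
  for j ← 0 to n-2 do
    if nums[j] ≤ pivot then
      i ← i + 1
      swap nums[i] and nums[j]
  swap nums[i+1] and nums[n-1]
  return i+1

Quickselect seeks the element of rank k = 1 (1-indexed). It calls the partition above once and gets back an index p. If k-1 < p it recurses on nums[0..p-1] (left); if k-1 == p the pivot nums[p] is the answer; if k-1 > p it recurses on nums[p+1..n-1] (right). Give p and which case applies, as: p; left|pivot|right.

pivot = nums[9] = 2; i = -1
j=0: nums[0]=4 > 2 → no swap
j=1: nums[1]=2 ≤ 2 → i=0, swap nums[0],nums[1] → [2,4,4,4,2,2,2,4,2,2]
j=2: nums[2]=4 > 2 → no swap
j=3: nums[3]=4 > 2 → no swap
j=4: nums[4]=2 ≤ 2 → i=1, swap nums[1],nums[4] → [2,2,4,4,4,2,2,4,2,2]
j=5: nums[5]=2 ≤ 2 → i=2, swap nums[2],nums[5] → [2,2,2,4,4,4,2,4,2,2]
j=6: nums[6]=2 ≤ 2 → i=3, swap nums[3],nums[6] → [2,2,2,2,4,4,4,4,2,2]
j=7: nums[7]=4 > 2 → no swap
j=8: nums[8]=2 ≤ 2 → i=4, swap nums[4],nums[8] → [2,2,2,2,2,4,4,4,4,2]
final swap nums[5],nums[9] → [2,2,2,2,2,2,4,4,4,4]; return 5
p = 5; k-1 = 0 < 5 ⇒ left

5; left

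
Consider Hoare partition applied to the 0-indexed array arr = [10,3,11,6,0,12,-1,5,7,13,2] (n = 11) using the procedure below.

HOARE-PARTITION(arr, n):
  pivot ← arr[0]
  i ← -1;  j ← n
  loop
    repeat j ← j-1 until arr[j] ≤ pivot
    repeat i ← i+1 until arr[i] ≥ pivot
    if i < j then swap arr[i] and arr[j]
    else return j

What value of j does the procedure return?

pivot = arr[0] = 10; i = -1, j = 11
j→10 (arr[10]=2≤10), i→0 (arr[0]=10≥10); i<j, swap → [2,3,11,6,0,12,-1,5,7,13,10]
j→8 (arr[8]=7≤10), i→2 (arr[2]=11≥10); i<j, swap → [2,3,7,6,0,12,-1,5,11,13,10]
j→7 (arr[7]=5≤10), i→5 (arr[5]=12≥10); i<j, swap → [2,3,7,6,0,5,-1,12,11,13,10]
j→6, i→7; i≥j, return j=6. arr = [2,3,7,6,0,5,-1,12,11,13,10]

6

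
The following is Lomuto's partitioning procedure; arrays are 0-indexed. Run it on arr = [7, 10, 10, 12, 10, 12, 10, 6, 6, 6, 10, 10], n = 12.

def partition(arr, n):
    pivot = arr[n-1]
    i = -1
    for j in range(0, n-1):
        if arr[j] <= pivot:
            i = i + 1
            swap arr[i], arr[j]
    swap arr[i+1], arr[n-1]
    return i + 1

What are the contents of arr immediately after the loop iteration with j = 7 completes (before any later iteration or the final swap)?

pivot=10, i=-1
j=0: 7≤10, i=0, swap(0,0) ⇒ [7, 10, 10, 12, 10, 12, 10, 6, 6, 6, 10, 10]
j=1: 10≤10, i=1, swap(1,1) ⇒ [7, 10, 10, 12, 10, 12, 10, 6, 6, 6, 10, 10]
j=2: 10≤10, i=2, swap(2,2) ⇒ [7, 10, 10, 12, 10, 12, 10, 6, 6, 6, 10, 10]
j=3: 12>10, skip
j=4: 10≤10, i=3, swap(3,4) ⇒ [7, 10, 10, 10, 12, 12, 10, 6, 6, 6, 10, 10]
j=5: 12>10, skip
j=6: 10≤10, i=4, swap(4,6) ⇒ [7, 10, 10, 10, 10, 12, 12, 6, 6, 6, 10, 10]
j=7: 6≤10, i=5, swap(5,7) ⇒ [7, 10, 10, 10, 10, 6, 12, 12, 6, 6, 10, 10]
(after j=7) arr = [7, 10, 10, 10, 10, 6, 12, 12, 6, 6, 10, 10]

[7, 10, 10, 10, 10, 6, 12, 12, 6, 6, 10, 10]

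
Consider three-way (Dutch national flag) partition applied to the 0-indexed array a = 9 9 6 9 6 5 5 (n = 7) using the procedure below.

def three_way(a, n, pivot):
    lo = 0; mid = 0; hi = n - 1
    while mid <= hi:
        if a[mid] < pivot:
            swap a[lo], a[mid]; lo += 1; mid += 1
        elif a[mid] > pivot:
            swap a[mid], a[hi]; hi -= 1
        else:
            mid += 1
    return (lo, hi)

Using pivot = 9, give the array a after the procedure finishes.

6 6 5 5 9 9 9

pivot = 9; lo=0, mid=0, hi=6
a[mid]=9=9: mid=1
a[mid]=9=9: mid=2
a[mid]=6<9: swap a[0],a[2]; lo=1,mid=3 → 6 9 9 9 6 5 5
a[mid]=9=9: mid=4
a[mid]=6<9: swap a[1],a[4]; lo=2,mid=5 → 6 6 9 9 9 5 5
a[mid]=5<9: swap a[2],a[5]; lo=3,mid=6 → 6 6 5 9 9 9 5
a[mid]=5<9: swap a[3],a[6]; lo=4,mid=7 → 6 6 5 5 9 9 9
end: lo=4, hi=6; a = 6 6 5 5 9 9 9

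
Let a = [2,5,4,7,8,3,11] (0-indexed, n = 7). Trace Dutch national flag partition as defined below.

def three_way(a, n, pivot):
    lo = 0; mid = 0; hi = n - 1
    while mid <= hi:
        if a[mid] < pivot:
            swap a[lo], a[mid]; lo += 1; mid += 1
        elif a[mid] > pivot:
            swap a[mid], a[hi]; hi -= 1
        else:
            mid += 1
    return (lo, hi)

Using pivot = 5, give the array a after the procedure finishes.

[2,4,3,5,8,11,7]

pivot = 5; lo=0, mid=0, hi=6
a[mid]=2<5: swap a[0],a[0]; lo=1,mid=1 → [2,5,4,7,8,3,11]
a[mid]=5=5: mid=2
a[mid]=4<5: swap a[1],a[2]; lo=2,mid=3 → [2,4,5,7,8,3,11]
a[mid]=7>5: swap a[3],a[6]; hi=5 → [2,4,5,11,8,3,7]
a[mid]=11>5: swap a[3],a[5]; hi=4 → [2,4,5,3,8,11,7]
a[mid]=3<5: swap a[2],a[3]; lo=3,mid=4 → [2,4,3,5,8,11,7]
a[mid]=8>5: swap a[4],a[4]; hi=3 → [2,4,3,5,8,11,7]
end: lo=3, hi=3; a = [2,4,3,5,8,11,7]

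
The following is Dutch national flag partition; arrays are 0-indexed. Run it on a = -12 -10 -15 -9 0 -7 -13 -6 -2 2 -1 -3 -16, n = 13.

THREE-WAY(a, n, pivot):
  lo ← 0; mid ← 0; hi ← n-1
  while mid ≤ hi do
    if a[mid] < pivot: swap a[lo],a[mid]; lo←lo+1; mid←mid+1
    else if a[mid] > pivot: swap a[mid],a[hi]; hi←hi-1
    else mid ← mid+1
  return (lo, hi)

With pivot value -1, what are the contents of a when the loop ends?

lo=0 mid=0 hi=12
-12<-1: swap(0,0), lo=1 mid=1 ⇒ -12 -10 -15 -9 0 -7 -13 -6 -2 2 -1 -3 -16
-10<-1: swap(1,1), lo=2 mid=2 ⇒ -12 -10 -15 -9 0 -7 -13 -6 -2 2 -1 -3 -16
-15<-1: swap(2,2), lo=3 mid=3 ⇒ -12 -10 -15 -9 0 -7 -13 -6 -2 2 -1 -3 -16
-9<-1: swap(3,3), lo=4 mid=4 ⇒ -12 -10 -15 -9 0 -7 -13 -6 -2 2 -1 -3 -16
0>-1: swap(4,12), hi=11 ⇒ -12 -10 -15 -9 -16 -7 -13 -6 -2 2 -1 -3 0
-16<-1: swap(4,4), lo=5 mid=5 ⇒ -12 -10 -15 -9 -16 -7 -13 -6 -2 2 -1 -3 0
-7<-1: swap(5,5), lo=6 mid=6 ⇒ -12 -10 -15 -9 -16 -7 -13 -6 -2 2 -1 -3 0
-13<-1: swap(6,6), lo=7 mid=7 ⇒ -12 -10 -15 -9 -16 -7 -13 -6 -2 2 -1 -3 0
-6<-1: swap(7,7), lo=8 mid=8 ⇒ -12 -10 -15 -9 -16 -7 -13 -6 -2 2 -1 -3 0
-2<-1: swap(8,8), lo=9 mid=9 ⇒ -12 -10 -15 -9 -16 -7 -13 -6 -2 2 -1 -3 0
2>-1: swap(9,11), hi=10 ⇒ -12 -10 -15 -9 -16 -7 -13 -6 -2 -3 -1 2 0
-3<-1: swap(9,9), lo=10 mid=10 ⇒ -12 -10 -15 -9 -16 -7 -13 -6 -2 -3 -1 2 0
-1=-1: mid=11
done. lo=10 hi=10; a=-12 -10 -15 -9 -16 -7 -13 -6 -2 -3 -1 2 0

-12 -10 -15 -9 -16 -7 -13 -6 -2 -3 -1 2 0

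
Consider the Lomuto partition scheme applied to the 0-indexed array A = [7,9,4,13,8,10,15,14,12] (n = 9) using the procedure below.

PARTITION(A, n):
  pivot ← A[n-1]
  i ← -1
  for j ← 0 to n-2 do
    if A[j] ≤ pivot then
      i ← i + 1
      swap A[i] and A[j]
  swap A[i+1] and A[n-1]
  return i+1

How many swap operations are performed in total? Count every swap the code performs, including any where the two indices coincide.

6

pivot = A[8] = 12; i = -1
j=0: A[0]=7 ≤ 12 → i=0, swap A[0],A[0] (no change) → [7,9,4,13,8,10,15,14,12]
j=1: A[1]=9 ≤ 12 → i=1, swap A[1],A[1] (no change) → [7,9,4,13,8,10,15,14,12]
j=2: A[2]=4 ≤ 12 → i=2, swap A[2],A[2] (no change) → [7,9,4,13,8,10,15,14,12]
j=3: A[3]=13 > 12 → no swap
j=4: A[4]=8 ≤ 12 → i=3, swap A[3],A[4] → [7,9,4,8,13,10,15,14,12]
j=5: A[5]=10 ≤ 12 → i=4, swap A[4],A[5] → [7,9,4,8,10,13,15,14,12]
j=6: A[6]=15 > 12 → no swap
j=7: A[7]=14 > 12 → no swap
final swap A[5],A[8] → [7,9,4,8,10,12,15,14,13]; return 5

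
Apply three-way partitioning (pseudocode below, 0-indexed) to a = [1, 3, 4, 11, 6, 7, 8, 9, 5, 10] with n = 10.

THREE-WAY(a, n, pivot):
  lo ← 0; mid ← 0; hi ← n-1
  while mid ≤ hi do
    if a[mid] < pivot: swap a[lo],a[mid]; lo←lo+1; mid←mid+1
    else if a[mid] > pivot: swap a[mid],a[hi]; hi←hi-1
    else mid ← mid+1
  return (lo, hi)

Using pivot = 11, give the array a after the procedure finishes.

pivot = 11; lo=0, mid=0, hi=9
a[mid]=1<11: swap a[0],a[0]; lo=1,mid=1 → [1, 3, 4, 11, 6, 7, 8, 9, 5, 10]
a[mid]=3<11: swap a[1],a[1]; lo=2,mid=2 → [1, 3, 4, 11, 6, 7, 8, 9, 5, 10]
a[mid]=4<11: swap a[2],a[2]; lo=3,mid=3 → [1, 3, 4, 11, 6, 7, 8, 9, 5, 10]
a[mid]=11=11: mid=4
a[mid]=6<11: swap a[3],a[4]; lo=4,mid=5 → [1, 3, 4, 6, 11, 7, 8, 9, 5, 10]
a[mid]=7<11: swap a[4],a[5]; lo=5,mid=6 → [1, 3, 4, 6, 7, 11, 8, 9, 5, 10]
a[mid]=8<11: swap a[5],a[6]; lo=6,mid=7 → [1, 3, 4, 6, 7, 8, 11, 9, 5, 10]
a[mid]=9<11: swap a[6],a[7]; lo=7,mid=8 → [1, 3, 4, 6, 7, 8, 9, 11, 5, 10]
a[mid]=5<11: swap a[7],a[8]; lo=8,mid=9 → [1, 3, 4, 6, 7, 8, 9, 5, 11, 10]
a[mid]=10<11: swap a[8],a[9]; lo=9,mid=10 → [1, 3, 4, 6, 7, 8, 9, 5, 10, 11]
end: lo=9, hi=9; a = [1, 3, 4, 6, 7, 8, 9, 5, 10, 11]

[1, 3, 4, 6, 7, 8, 9, 5, 10, 11]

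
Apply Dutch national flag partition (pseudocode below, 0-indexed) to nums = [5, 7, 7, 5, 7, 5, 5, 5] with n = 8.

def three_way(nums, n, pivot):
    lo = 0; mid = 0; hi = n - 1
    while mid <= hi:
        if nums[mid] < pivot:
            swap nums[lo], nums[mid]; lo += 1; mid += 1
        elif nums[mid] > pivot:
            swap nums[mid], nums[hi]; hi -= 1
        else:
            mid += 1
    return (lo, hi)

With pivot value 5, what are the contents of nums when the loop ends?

pivot = 5; lo=0, mid=0, hi=7
nums[mid]=5=5: mid=1
nums[mid]=7>5: swap nums[1],nums[7]; hi=6 → [5, 5, 7, 5, 7, 5, 5, 7]
nums[mid]=5=5: mid=2
nums[mid]=7>5: swap nums[2],nums[6]; hi=5 → [5, 5, 5, 5, 7, 5, 7, 7]
nums[mid]=5=5: mid=3
nums[mid]=5=5: mid=4
nums[mid]=7>5: swap nums[4],nums[5]; hi=4 → [5, 5, 5, 5, 5, 7, 7, 7]
nums[mid]=5=5: mid=5
end: lo=0, hi=4; nums = [5, 5, 5, 5, 5, 7, 7, 7]

[5, 5, 5, 5, 5, 7, 7, 7]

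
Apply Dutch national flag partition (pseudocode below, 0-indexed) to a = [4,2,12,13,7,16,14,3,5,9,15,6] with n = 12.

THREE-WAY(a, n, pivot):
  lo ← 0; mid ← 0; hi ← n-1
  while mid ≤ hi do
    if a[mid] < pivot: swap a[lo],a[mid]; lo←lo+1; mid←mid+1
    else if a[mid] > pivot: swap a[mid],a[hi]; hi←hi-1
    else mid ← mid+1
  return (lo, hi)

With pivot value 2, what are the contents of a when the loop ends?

[2,12,13,7,16,14,3,5,9,15,6,4]

lo=0 mid=0 hi=11
4>2: swap(0,11), hi=10 ⇒ [6,2,12,13,7,16,14,3,5,9,15,4]
6>2: swap(0,10), hi=9 ⇒ [15,2,12,13,7,16,14,3,5,9,6,4]
15>2: swap(0,9), hi=8 ⇒ [9,2,12,13,7,16,14,3,5,15,6,4]
9>2: swap(0,8), hi=7 ⇒ [5,2,12,13,7,16,14,3,9,15,6,4]
5>2: swap(0,7), hi=6 ⇒ [3,2,12,13,7,16,14,5,9,15,6,4]
3>2: swap(0,6), hi=5 ⇒ [14,2,12,13,7,16,3,5,9,15,6,4]
14>2: swap(0,5), hi=4 ⇒ [16,2,12,13,7,14,3,5,9,15,6,4]
16>2: swap(0,4), hi=3 ⇒ [7,2,12,13,16,14,3,5,9,15,6,4]
7>2: swap(0,3), hi=2 ⇒ [13,2,12,7,16,14,3,5,9,15,6,4]
13>2: swap(0,2), hi=1 ⇒ [12,2,13,7,16,14,3,5,9,15,6,4]
12>2: swap(0,1), hi=0 ⇒ [2,12,13,7,16,14,3,5,9,15,6,4]
2=2: mid=1
done. lo=0 hi=0; a=[2,12,13,7,16,14,3,5,9,15,6,4]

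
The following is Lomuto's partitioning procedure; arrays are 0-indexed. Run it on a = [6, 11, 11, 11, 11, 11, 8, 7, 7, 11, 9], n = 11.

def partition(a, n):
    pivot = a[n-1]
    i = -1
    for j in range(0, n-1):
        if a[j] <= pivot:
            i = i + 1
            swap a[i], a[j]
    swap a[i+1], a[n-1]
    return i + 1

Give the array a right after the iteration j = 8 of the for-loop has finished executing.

pivot=9, i=-1
j=0: 6≤9, i=0, swap(0,0) ⇒ [6, 11, 11, 11, 11, 11, 8, 7, 7, 11, 9]
j=1: 11>9, skip
j=2: 11>9, skip
j=3: 11>9, skip
j=4: 11>9, skip
j=5: 11>9, skip
j=6: 8≤9, i=1, swap(1,6) ⇒ [6, 8, 11, 11, 11, 11, 11, 7, 7, 11, 9]
j=7: 7≤9, i=2, swap(2,7) ⇒ [6, 8, 7, 11, 11, 11, 11, 11, 7, 11, 9]
j=8: 7≤9, i=3, swap(3,8) ⇒ [6, 8, 7, 7, 11, 11, 11, 11, 11, 11, 9]
(after j=8) a = [6, 8, 7, 7, 11, 11, 11, 11, 11, 11, 9]

[6, 8, 7, 7, 11, 11, 11, 11, 11, 11, 9]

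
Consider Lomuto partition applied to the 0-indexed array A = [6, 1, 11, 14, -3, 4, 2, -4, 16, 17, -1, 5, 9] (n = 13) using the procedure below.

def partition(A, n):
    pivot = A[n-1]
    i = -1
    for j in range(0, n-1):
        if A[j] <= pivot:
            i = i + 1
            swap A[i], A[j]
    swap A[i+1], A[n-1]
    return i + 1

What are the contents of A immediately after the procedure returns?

[6, 1, -3, 4, 2, -4, -1, 5, 9, 17, 11, 14, 16]

pivot = A[12] = 9; i = -1
j=0: A[0]=6 ≤ 9 → i=0, swap A[0],A[0] (no change) → [6, 1, 11, 14, -3, 4, 2, -4, 16, 17, -1, 5, 9]
j=1: A[1]=1 ≤ 9 → i=1, swap A[1],A[1] (no change) → [6, 1, 11, 14, -3, 4, 2, -4, 16, 17, -1, 5, 9]
j=2: A[2]=11 > 9 → no swap
j=3: A[3]=14 > 9 → no swap
j=4: A[4]=-3 ≤ 9 → i=2, swap A[2],A[4] → [6, 1, -3, 14, 11, 4, 2, -4, 16, 17, -1, 5, 9]
j=5: A[5]=4 ≤ 9 → i=3, swap A[3],A[5] → [6, 1, -3, 4, 11, 14, 2, -4, 16, 17, -1, 5, 9]
j=6: A[6]=2 ≤ 9 → i=4, swap A[4],A[6] → [6, 1, -3, 4, 2, 14, 11, -4, 16, 17, -1, 5, 9]
j=7: A[7]=-4 ≤ 9 → i=5, swap A[5],A[7] → [6, 1, -3, 4, 2, -4, 11, 14, 16, 17, -1, 5, 9]
j=8: A[8]=16 > 9 → no swap
j=9: A[9]=17 > 9 → no swap
j=10: A[10]=-1 ≤ 9 → i=6, swap A[6],A[10] → [6, 1, -3, 4, 2, -4, -1, 14, 16, 17, 11, 5, 9]
j=11: A[11]=5 ≤ 9 → i=7, swap A[7],A[11] → [6, 1, -3, 4, 2, -4, -1, 5, 16, 17, 11, 14, 9]
final swap A[8],A[12] → [6, 1, -3, 4, 2, -4, -1, 5, 9, 17, 11, 14, 16]; return 8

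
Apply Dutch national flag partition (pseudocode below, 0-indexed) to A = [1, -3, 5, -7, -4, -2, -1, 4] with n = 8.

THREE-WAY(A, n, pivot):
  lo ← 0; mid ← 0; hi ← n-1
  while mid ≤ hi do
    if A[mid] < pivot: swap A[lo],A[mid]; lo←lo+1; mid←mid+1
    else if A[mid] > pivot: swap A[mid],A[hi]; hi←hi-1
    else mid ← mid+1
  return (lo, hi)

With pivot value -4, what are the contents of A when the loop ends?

[-7, -4, 5, -3, -2, -1, 4, 1]

pivot = -4; lo=0, mid=0, hi=7
A[mid]=1>-4: swap A[0],A[7]; hi=6 → [4, -3, 5, -7, -4, -2, -1, 1]
A[mid]=4>-4: swap A[0],A[6]; hi=5 → [-1, -3, 5, -7, -4, -2, 4, 1]
A[mid]=-1>-4: swap A[0],A[5]; hi=4 → [-2, -3, 5, -7, -4, -1, 4, 1]
A[mid]=-2>-4: swap A[0],A[4]; hi=3 → [-4, -3, 5, -7, -2, -1, 4, 1]
A[mid]=-4=-4: mid=1
A[mid]=-3>-4: swap A[1],A[3]; hi=2 → [-4, -7, 5, -3, -2, -1, 4, 1]
A[mid]=-7<-4: swap A[0],A[1]; lo=1,mid=2 → [-7, -4, 5, -3, -2, -1, 4, 1]
A[mid]=5>-4: swap A[2],A[2]; hi=1 → [-7, -4, 5, -3, -2, -1, 4, 1]
end: lo=1, hi=1; A = [-7, -4, 5, -3, -2, -1, 4, 1]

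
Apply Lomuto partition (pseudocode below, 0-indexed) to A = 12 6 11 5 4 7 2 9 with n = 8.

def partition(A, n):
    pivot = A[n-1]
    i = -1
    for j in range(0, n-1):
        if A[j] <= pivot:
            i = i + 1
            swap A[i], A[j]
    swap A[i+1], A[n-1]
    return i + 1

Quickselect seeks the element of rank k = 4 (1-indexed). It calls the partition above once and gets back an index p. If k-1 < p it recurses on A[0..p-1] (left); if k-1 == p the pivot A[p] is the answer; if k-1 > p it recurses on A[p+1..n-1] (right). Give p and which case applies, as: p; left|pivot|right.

pivot=9, i=-1
j=0: 12>9, skip
j=1: 6≤9, i=0, swap(0,1) ⇒ 6 12 11 5 4 7 2 9
j=2: 11>9, skip
j=3: 5≤9, i=1, swap(1,3) ⇒ 6 5 11 12 4 7 2 9
j=4: 4≤9, i=2, swap(2,4) ⇒ 6 5 4 12 11 7 2 9
j=5: 7≤9, i=3, swap(3,5) ⇒ 6 5 4 7 11 12 2 9
j=6: 2≤9, i=4, swap(4,6) ⇒ 6 5 4 7 2 12 11 9
swap(5,7) ⇒ 6 5 4 7 2 9 11 12; return 5
p = 5; k-1 = 3 < 5 ⇒ left

5; left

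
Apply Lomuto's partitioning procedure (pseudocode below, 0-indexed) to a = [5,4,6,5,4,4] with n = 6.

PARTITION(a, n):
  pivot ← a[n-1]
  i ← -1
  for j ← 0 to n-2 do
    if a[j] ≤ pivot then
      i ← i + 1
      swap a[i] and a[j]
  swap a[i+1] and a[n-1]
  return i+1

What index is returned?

2

pivot = a[5] = 4; i = -1
j=0: a[0]=5 > 4 → no swap
j=1: a[1]=4 ≤ 4 → i=0, swap a[0],a[1] → [4,5,6,5,4,4]
j=2: a[2]=6 > 4 → no swap
j=3: a[3]=5 > 4 → no swap
j=4: a[4]=4 ≤ 4 → i=1, swap a[1],a[4] → [4,4,6,5,5,4]
final swap a[2],a[5] → [4,4,4,5,5,6]; return 2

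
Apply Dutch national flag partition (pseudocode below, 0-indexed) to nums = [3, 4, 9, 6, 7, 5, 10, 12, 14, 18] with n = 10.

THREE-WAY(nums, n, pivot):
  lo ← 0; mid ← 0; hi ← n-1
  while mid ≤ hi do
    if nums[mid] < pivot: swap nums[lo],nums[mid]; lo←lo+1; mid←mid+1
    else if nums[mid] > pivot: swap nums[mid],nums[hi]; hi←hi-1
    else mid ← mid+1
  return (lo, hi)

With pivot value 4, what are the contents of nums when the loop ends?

[3, 4, 6, 7, 5, 10, 12, 14, 18, 9]

pivot = 4; lo=0, mid=0, hi=9
nums[mid]=3<4: swap nums[0],nums[0]; lo=1,mid=1 → [3, 4, 9, 6, 7, 5, 10, 12, 14, 18]
nums[mid]=4=4: mid=2
nums[mid]=9>4: swap nums[2],nums[9]; hi=8 → [3, 4, 18, 6, 7, 5, 10, 12, 14, 9]
nums[mid]=18>4: swap nums[2],nums[8]; hi=7 → [3, 4, 14, 6, 7, 5, 10, 12, 18, 9]
nums[mid]=14>4: swap nums[2],nums[7]; hi=6 → [3, 4, 12, 6, 7, 5, 10, 14, 18, 9]
nums[mid]=12>4: swap nums[2],nums[6]; hi=5 → [3, 4, 10, 6, 7, 5, 12, 14, 18, 9]
nums[mid]=10>4: swap nums[2],nums[5]; hi=4 → [3, 4, 5, 6, 7, 10, 12, 14, 18, 9]
nums[mid]=5>4: swap nums[2],nums[4]; hi=3 → [3, 4, 7, 6, 5, 10, 12, 14, 18, 9]
nums[mid]=7>4: swap nums[2],nums[3]; hi=2 → [3, 4, 6, 7, 5, 10, 12, 14, 18, 9]
nums[mid]=6>4: swap nums[2],nums[2]; hi=1 → [3, 4, 6, 7, 5, 10, 12, 14, 18, 9]
end: lo=1, hi=1; nums = [3, 4, 6, 7, 5, 10, 12, 14, 18, 9]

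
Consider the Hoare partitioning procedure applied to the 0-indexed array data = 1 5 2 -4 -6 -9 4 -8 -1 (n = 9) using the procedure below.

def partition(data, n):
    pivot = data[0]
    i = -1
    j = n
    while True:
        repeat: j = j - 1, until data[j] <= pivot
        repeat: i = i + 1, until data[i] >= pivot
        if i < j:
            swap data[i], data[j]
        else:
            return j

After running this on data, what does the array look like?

pivot=1
j stops at 8 (-1), i stops at 0 (1); swap ⇒ -1 5 2 -4 -6 -9 4 -8 1
j stops at 7 (-8), i stops at 1 (5); swap ⇒ -1 -8 2 -4 -6 -9 4 5 1
j stops at 5 (-9), i stops at 2 (2); swap ⇒ -1 -8 -9 -4 -6 2 4 5 1
j stops at 4, i stops at 5; i≥j ⇒ return 4. data=-1 -8 -9 -4 -6 2 4 5 1

-1 -8 -9 -4 -6 2 4 5 1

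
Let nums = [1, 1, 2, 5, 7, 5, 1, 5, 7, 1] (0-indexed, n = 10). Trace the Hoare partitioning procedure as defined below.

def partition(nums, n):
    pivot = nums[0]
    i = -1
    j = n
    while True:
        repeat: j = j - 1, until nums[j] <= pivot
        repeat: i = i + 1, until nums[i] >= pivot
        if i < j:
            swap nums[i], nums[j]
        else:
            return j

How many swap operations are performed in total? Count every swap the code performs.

pivot = nums[0] = 1; i = -1, j = 10
j→9 (nums[9]=1≤1), i→0 (nums[0]=1≥1); i<j, swap → [1, 1, 2, 5, 7, 5, 1, 5, 7, 1]
j→6 (nums[6]=1≤1), i→1 (nums[1]=1≥1); i<j, swap → [1, 1, 2, 5, 7, 5, 1, 5, 7, 1]
j→1, i→2; i≥j, return j=1. nums = [1, 1, 2, 5, 7, 5, 1, 5, 7, 1]

2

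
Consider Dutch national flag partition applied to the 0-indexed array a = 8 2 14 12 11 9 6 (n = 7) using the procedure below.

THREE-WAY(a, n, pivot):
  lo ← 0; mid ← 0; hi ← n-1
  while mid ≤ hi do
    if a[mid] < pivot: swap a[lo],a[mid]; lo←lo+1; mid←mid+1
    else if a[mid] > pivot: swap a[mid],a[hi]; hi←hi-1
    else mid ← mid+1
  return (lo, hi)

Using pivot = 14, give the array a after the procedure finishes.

8 2 12 11 9 6 14

pivot = 14; lo=0, mid=0, hi=6
a[mid]=8<14: swap a[0],a[0]; lo=1,mid=1 → 8 2 14 12 11 9 6
a[mid]=2<14: swap a[1],a[1]; lo=2,mid=2 → 8 2 14 12 11 9 6
a[mid]=14=14: mid=3
a[mid]=12<14: swap a[2],a[3]; lo=3,mid=4 → 8 2 12 14 11 9 6
a[mid]=11<14: swap a[3],a[4]; lo=4,mid=5 → 8 2 12 11 14 9 6
a[mid]=9<14: swap a[4],a[5]; lo=5,mid=6 → 8 2 12 11 9 14 6
a[mid]=6<14: swap a[5],a[6]; lo=6,mid=7 → 8 2 12 11 9 6 14
end: lo=6, hi=6; a = 8 2 12 11 9 6 14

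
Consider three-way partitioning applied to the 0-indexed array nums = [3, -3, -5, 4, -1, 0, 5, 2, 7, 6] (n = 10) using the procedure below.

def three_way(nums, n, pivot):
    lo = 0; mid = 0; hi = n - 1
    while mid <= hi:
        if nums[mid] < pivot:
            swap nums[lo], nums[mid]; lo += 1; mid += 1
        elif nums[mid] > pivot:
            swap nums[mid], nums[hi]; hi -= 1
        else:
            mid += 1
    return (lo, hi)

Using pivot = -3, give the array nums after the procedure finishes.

pivot = -3; lo=0, mid=0, hi=9
nums[mid]=3>-3: swap nums[0],nums[9]; hi=8 → [6, -3, -5, 4, -1, 0, 5, 2, 7, 3]
nums[mid]=6>-3: swap nums[0],nums[8]; hi=7 → [7, -3, -5, 4, -1, 0, 5, 2, 6, 3]
nums[mid]=7>-3: swap nums[0],nums[7]; hi=6 → [2, -3, -5, 4, -1, 0, 5, 7, 6, 3]
nums[mid]=2>-3: swap nums[0],nums[6]; hi=5 → [5, -3, -5, 4, -1, 0, 2, 7, 6, 3]
nums[mid]=5>-3: swap nums[0],nums[5]; hi=4 → [0, -3, -5, 4, -1, 5, 2, 7, 6, 3]
nums[mid]=0>-3: swap nums[0],nums[4]; hi=3 → [-1, -3, -5, 4, 0, 5, 2, 7, 6, 3]
nums[mid]=-1>-3: swap nums[0],nums[3]; hi=2 → [4, -3, -5, -1, 0, 5, 2, 7, 6, 3]
nums[mid]=4>-3: swap nums[0],nums[2]; hi=1 → [-5, -3, 4, -1, 0, 5, 2, 7, 6, 3]
nums[mid]=-5<-3: swap nums[0],nums[0]; lo=1,mid=1 → [-5, -3, 4, -1, 0, 5, 2, 7, 6, 3]
nums[mid]=-3=-3: mid=2
end: lo=1, hi=1; nums = [-5, -3, 4, -1, 0, 5, 2, 7, 6, 3]

[-5, -3, 4, -1, 0, 5, 2, 7, 6, 3]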